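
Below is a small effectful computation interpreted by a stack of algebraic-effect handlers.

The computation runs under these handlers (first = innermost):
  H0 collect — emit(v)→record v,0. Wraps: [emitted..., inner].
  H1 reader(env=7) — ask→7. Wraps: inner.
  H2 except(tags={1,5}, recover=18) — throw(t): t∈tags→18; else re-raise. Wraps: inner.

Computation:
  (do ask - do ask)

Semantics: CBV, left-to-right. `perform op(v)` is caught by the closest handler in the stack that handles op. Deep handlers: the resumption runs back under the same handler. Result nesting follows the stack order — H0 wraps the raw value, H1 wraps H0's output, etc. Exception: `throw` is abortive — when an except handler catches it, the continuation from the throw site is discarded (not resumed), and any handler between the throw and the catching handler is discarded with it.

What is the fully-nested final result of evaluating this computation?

Answer: [0]

Evaluation trace:
ask @ H1 ⇒ 7
ask @ H1 ⇒ 7
H0 returns [0]
H1 returns [0]
H2 returns [0]
= [0]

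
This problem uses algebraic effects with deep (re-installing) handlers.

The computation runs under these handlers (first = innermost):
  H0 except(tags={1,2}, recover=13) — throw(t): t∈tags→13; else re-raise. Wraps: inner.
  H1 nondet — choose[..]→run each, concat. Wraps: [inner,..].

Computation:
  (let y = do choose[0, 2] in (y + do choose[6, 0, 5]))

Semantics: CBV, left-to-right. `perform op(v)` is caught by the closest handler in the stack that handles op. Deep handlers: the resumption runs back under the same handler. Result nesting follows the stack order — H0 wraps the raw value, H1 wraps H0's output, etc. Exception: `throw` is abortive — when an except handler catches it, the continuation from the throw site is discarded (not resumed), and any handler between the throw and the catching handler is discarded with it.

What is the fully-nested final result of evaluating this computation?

Answer: [6, 0, 5, 8, 2, 7]

Evaluation trace:
choose[0, 2] @ H1
  branch[0] choose=0:
    choose[6, 0, 5] @ H1
      branch[0] choose=6:
        H0 returns 6
        H1 returns [6]
      branch[1] choose=0:
        H0 returns 0
        H1 returns [0]
      branch[2] choose=5:
        H0 returns 5
        H1 returns [5]
  branch[1] choose=2:
    choose[6, 0, 5] @ H1
      branch[0] choose=6:
        H0 returns 8
        H1 returns [8]
      branch[1] choose=0:
        H0 returns 2
        H1 returns [2]
      branch[2] choose=5:
        H0 returns 7
        H1 returns [7]
= [6, 0, 5, 8, 2, 7]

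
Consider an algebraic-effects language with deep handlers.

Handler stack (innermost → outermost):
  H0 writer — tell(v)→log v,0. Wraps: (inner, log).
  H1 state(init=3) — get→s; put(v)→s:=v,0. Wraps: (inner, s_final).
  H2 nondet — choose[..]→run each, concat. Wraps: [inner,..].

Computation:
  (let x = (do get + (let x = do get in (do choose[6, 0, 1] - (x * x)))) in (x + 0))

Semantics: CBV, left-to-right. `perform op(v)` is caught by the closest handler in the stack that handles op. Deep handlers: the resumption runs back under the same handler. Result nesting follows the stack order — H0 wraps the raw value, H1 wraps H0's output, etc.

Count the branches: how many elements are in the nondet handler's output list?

Step-by-step:
get @ H1 ⇒ 3
get @ H1 ⇒ 3
choose[6, 0, 1] @ H2
  branch[0] choose=6:
    H0 returns (0, ())
    H1 returns ((0, ()), 3)
    H2 returns [((0, ()), 3)]
  branch[1] choose=0:
    H0 returns (-6, ())
    H1 returns ((-6, ()), 3)
    H2 returns [((-6, ()), 3)]
  branch[2] choose=1:
    H0 returns (-5, ())
    H1 returns ((-5, ()), 3)
    H2 returns [((-5, ()), 3)]
= [((0, ()), 3), ((-6, ()), 3), ((-5, ()), 3)]

Answer: 3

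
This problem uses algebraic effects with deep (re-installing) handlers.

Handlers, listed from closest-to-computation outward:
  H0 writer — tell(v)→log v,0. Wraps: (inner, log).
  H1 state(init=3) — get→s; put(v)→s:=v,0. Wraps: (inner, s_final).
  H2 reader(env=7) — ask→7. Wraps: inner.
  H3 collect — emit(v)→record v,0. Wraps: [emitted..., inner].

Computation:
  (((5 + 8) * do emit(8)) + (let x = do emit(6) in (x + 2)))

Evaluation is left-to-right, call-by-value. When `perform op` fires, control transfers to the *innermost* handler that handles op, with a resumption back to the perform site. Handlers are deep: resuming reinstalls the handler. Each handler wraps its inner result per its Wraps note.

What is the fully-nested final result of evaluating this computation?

Answer: [8, 6, ((2, ()), 3)]

Evaluation trace:
emit(8) @ H3 ⇒ out+=8
emit(6) @ H3 ⇒ out+=6
H0 returns (2, ())
H1 returns ((2, ()), 3)
H2 returns ((2, ()), 3)
H3 returns [8, 6, ((2, ()), 3)]
= [8, 6, ((2, ()), 3)]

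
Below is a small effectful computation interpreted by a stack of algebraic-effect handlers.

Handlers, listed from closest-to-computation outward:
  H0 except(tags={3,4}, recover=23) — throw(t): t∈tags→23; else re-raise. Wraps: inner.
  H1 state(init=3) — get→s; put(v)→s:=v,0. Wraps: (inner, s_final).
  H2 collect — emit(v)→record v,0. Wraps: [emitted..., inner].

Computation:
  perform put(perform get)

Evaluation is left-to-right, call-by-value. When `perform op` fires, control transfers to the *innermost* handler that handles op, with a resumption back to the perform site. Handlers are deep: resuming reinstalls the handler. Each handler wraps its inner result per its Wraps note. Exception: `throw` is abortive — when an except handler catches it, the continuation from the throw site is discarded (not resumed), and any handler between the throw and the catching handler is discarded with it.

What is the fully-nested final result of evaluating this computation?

Answer: [(0, 3)]

Step-by-step:
get @ H1 ⇒ 3
put(3) @ H1 ⇒ s:=3
H0 returns 0
H1 returns (0, 3)
H2 returns [(0, 3)]
= [(0, 3)]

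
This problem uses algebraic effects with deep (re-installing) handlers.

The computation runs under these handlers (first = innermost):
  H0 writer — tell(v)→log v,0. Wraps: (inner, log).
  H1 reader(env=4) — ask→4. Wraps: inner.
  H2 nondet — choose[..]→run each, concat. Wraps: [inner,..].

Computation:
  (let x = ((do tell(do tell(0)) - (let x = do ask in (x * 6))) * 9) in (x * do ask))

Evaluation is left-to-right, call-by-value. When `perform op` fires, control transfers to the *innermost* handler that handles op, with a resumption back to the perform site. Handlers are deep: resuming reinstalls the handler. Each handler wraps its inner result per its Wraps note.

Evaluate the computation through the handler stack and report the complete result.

Step-by-step:
tell(0) @ H0 ⇒ log+=0
tell(0) @ H0 ⇒ log+=0
ask @ H1 ⇒ 4
ask @ H1 ⇒ 4
H0 returns (-864, (0, 0))
H1 returns (-864, (0, 0))
H2 returns [(-864, (0, 0))]
= [(-864, (0, 0))]

Answer: [(-864, (0, 0))]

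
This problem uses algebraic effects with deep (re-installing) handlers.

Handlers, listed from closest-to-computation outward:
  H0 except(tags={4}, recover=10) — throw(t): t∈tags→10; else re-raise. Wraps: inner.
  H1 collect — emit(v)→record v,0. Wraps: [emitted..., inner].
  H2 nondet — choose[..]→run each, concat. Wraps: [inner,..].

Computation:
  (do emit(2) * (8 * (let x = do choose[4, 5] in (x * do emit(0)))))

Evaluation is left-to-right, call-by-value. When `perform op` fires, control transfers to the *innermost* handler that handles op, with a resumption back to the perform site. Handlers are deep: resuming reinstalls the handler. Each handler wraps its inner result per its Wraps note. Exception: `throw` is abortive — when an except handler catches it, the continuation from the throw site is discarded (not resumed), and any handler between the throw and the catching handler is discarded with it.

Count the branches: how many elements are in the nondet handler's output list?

Answer: 2

Evaluation trace:
emit(2) @ H1 ⇒ out+=2
choose[4, 5] @ H2
  branch[0] choose=4:
    emit(0) @ H1 ⇒ out+=0
    H0 returns 0
    H1 returns [2, 0, 0]
    H2 returns [[2, 0, 0]]
  branch[1] choose=5:
    emit(0) @ H1 ⇒ out+=0
    H0 returns 0
    H1 returns [2, 0, 0]
    H2 returns [[2, 0, 0]]
= [[2, 0, 0], [2, 0, 0]]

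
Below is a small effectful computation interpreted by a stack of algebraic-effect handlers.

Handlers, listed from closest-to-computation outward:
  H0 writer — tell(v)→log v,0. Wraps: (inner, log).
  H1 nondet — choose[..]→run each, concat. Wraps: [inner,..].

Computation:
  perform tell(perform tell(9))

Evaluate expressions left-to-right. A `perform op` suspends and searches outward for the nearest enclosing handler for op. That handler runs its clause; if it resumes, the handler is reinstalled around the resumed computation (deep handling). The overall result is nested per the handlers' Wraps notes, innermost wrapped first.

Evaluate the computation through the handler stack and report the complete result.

Answer: [(0, (9, 0))]

Evaluation trace:
tell(9) @ H0 ⇒ log+=9
tell(0) @ H0 ⇒ log+=0
H0 returns (0, (9, 0))
H1 returns [(0, (9, 0))]
= [(0, (9, 0))]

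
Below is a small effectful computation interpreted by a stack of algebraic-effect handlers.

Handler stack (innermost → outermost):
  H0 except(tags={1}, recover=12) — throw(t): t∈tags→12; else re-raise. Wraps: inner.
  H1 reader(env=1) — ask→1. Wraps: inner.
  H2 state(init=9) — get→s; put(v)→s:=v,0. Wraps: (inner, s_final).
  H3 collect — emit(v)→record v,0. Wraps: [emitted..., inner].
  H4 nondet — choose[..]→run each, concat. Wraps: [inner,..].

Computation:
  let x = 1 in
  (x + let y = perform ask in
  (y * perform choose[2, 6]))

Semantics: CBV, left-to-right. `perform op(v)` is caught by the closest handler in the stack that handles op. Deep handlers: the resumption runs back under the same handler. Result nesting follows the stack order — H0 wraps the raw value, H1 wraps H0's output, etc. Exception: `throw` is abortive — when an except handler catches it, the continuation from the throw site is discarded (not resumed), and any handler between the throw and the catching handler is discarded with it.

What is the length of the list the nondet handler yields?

Answer: 2

Evaluation trace:
ask @ H1 ⇒ 1
choose[2, 6] @ H4
  branch[0] choose=2:
    H0 returns 3
    H1 returns 3
    H2 returns (3, 9)
    H3 returns [(3, 9)]
    H4 returns [[(3, 9)]]
  branch[1] choose=6:
    H0 returns 7
    H1 returns 7
    H2 returns (7, 9)
    H3 returns [(7, 9)]
    H4 returns [[(7, 9)]]
= [[(3, 9)], [(7, 9)]]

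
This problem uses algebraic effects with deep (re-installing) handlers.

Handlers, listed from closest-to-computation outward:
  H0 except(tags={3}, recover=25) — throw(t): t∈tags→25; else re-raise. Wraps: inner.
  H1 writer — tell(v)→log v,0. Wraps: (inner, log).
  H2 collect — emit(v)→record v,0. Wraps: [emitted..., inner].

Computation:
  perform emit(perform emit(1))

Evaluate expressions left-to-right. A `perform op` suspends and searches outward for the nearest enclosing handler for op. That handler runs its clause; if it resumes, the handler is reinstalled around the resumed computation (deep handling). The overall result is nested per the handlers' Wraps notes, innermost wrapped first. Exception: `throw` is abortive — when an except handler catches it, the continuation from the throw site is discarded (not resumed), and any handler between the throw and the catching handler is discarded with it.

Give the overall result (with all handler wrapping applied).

Answer: [1, 0, (0, ())]

Step-by-step:
emit(1) @ H2 ⇒ out+=1
emit(0) @ H2 ⇒ out+=0
H0 returns 0
H1 returns (0, ())
H2 returns [1, 0, (0, ())]
= [1, 0, (0, ())]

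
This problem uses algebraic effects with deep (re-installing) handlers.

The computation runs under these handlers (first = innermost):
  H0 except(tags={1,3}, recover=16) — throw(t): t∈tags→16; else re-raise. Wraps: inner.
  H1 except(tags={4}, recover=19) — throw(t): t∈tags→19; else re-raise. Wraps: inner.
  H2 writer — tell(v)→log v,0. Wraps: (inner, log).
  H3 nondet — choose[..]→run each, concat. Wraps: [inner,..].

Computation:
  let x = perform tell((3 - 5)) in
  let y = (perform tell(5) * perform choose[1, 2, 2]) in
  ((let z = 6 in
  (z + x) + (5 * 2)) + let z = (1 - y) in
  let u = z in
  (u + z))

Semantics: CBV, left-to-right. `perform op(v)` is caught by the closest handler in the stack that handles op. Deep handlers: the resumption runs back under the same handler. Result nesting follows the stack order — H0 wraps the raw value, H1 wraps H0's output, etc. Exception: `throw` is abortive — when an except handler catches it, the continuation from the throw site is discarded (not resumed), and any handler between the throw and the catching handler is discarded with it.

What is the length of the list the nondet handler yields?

Working:
tell(-2) @ H2 ⇒ log+=-2
tell(5) @ H2 ⇒ log+=5
choose[1, 2, 2] @ H3
  branch[0] choose=1:
    H0 returns 18
    H1 returns 18
    H2 returns (18, (-2, 5))
    H3 returns [(18, (-2, 5))]
  branch[1] choose=2:
    H0 returns 18
    H1 returns 18
    H2 returns (18, (-2, 5))
    H3 returns [(18, (-2, 5))]
  branch[2] choose=2:
    H0 returns 18
    H1 returns 18
    H2 returns (18, (-2, 5))
    H3 returns [(18, (-2, 5))]
= [(18, (-2, 5)), (18, (-2, 5)), (18, (-2, 5))]

Answer: 3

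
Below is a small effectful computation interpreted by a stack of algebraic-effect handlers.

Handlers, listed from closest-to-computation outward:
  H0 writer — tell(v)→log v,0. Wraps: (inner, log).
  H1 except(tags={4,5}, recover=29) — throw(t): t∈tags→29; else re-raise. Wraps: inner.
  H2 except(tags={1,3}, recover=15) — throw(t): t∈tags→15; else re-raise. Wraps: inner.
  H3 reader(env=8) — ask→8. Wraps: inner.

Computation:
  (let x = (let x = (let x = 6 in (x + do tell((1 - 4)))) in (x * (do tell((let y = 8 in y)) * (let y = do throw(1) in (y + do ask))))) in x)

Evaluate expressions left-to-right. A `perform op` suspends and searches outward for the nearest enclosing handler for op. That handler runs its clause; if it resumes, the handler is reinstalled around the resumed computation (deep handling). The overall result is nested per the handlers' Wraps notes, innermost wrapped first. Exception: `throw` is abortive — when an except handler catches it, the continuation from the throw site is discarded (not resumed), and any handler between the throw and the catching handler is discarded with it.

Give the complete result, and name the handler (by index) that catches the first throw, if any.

Working:
tell(-3) @ H0 ⇒ log+=-3
tell(8) @ H0 ⇒ log+=8
throw(1) @ H1 re-raised
throw(1) @ H2 caught ⇒ 15
H3 returns 15
= 15

Answer: 15 ; first throw caught by: H2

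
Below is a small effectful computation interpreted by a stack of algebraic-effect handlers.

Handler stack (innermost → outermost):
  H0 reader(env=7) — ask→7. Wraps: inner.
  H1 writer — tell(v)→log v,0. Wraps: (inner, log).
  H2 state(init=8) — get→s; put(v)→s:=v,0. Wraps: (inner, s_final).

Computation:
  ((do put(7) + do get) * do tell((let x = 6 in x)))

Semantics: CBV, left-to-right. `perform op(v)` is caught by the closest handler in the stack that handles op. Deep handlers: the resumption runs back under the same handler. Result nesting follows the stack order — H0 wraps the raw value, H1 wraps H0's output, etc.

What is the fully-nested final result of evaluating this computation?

Step-by-step:
put(7) @ H2 ⇒ s:=7
get @ H2 ⇒ 7
tell(6) @ H1 ⇒ log+=6
H0 returns 0
H1 returns (0, (6))
H2 returns ((0, (6)), 7)
= ((0, (6)), 7)

Answer: ((0, (6)), 7)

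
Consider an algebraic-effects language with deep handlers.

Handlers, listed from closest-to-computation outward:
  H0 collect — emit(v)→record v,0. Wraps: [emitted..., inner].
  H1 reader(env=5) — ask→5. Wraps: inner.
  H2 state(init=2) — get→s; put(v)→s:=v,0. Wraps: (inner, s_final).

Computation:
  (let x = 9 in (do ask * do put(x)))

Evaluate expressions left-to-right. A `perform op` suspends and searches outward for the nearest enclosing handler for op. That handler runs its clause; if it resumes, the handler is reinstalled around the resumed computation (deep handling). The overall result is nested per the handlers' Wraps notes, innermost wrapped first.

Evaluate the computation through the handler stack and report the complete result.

Working:
ask @ H1 ⇒ 5
put(9) @ H2 ⇒ s:=9
H0 returns [0]
H1 returns [0]
H2 returns ([0], 9)
= ([0], 9)

Answer: ([0], 9)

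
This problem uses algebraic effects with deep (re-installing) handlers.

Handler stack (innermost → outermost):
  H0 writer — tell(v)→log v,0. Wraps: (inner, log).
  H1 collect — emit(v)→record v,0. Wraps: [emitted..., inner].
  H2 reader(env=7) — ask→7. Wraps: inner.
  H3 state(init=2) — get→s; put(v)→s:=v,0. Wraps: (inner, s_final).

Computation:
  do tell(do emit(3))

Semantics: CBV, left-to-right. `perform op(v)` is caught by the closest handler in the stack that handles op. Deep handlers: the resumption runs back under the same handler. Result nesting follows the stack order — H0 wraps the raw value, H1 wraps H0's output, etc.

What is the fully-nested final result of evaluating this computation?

Working:
emit(3) @ H1 ⇒ out+=3
tell(0) @ H0 ⇒ log+=0
H0 returns (0, (0))
H1 returns [3, (0, (0))]
H2 returns [3, (0, (0))]
H3 returns ([3, (0, (0))], 2)
= ([3, (0, (0))], 2)

Answer: ([3, (0, (0))], 2)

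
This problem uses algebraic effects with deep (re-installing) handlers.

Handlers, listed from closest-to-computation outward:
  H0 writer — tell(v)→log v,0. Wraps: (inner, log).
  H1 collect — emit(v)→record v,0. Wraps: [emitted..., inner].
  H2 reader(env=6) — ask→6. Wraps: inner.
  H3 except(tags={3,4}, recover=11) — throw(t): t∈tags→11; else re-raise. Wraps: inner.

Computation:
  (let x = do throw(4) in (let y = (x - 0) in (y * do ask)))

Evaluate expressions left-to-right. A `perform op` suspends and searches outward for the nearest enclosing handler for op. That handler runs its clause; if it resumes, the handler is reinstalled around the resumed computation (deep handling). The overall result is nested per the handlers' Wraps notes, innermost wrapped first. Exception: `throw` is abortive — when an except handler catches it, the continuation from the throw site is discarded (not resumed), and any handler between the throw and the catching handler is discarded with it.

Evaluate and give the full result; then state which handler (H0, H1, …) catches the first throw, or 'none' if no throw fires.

Answer: 11 ; first throw caught by: H3

Evaluation trace:
throw(4) @ H3 caught ⇒ 11
= 11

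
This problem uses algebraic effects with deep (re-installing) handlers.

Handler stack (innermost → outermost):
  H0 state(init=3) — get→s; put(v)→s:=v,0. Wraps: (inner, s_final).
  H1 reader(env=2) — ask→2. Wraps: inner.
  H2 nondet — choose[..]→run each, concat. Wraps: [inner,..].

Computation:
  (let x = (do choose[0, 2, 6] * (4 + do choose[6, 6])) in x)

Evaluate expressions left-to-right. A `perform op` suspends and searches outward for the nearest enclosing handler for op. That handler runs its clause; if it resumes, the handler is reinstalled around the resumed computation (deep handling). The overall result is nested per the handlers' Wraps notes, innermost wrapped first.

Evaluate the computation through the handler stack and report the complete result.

Evaluation trace:
choose[0, 2, 6] @ H2
  branch[0] choose=0:
    choose[6, 6] @ H2
      branch[0] choose=6:
        H0 returns (0, 3)
        H1 returns (0, 3)
        H2 returns [(0, 3)]
      branch[1] choose=6:
        H0 returns (0, 3)
        H1 returns (0, 3)
        H2 returns [(0, 3)]
  branch[1] choose=2:
    choose[6, 6] @ H2
      branch[0] choose=6:
        H0 returns (20, 3)
        H1 returns (20, 3)
        H2 returns [(20, 3)]
      branch[1] choose=6:
        H0 returns (20, 3)
        H1 returns (20, 3)
        H2 returns [(20, 3)]
  branch[2] choose=6:
    choose[6, 6] @ H2
      branch[0] choose=6:
        H0 returns (60, 3)
        H1 returns (60, 3)
        H2 returns [(60, 3)]
      branch[1] choose=6:
        H0 returns (60, 3)
        H1 returns (60, 3)
        H2 returns [(60, 3)]
= [(0, 3), (0, 3), (20, 3), (20, 3), (60, 3), (60, 3)]

Answer: [(0, 3), (0, 3), (20, 3), (20, 3), (60, 3), (60, 3)]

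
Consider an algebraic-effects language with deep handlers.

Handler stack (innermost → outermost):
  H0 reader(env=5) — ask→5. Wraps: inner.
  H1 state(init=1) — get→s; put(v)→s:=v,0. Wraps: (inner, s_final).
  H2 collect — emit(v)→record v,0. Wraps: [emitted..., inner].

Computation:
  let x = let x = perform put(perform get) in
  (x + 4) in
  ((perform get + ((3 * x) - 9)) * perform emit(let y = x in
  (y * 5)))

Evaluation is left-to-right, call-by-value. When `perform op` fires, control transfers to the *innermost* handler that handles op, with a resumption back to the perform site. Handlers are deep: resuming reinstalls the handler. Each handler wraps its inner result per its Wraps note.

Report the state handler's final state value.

Step-by-step:
get @ H1 ⇒ 1
put(1) @ H1 ⇒ s:=1
get @ H1 ⇒ 1
emit(20) @ H2 ⇒ out+=20
H0 returns 0
H1 returns (0, 1)
H2 returns [20, (0, 1)]
= [20, (0, 1)]

Answer: 1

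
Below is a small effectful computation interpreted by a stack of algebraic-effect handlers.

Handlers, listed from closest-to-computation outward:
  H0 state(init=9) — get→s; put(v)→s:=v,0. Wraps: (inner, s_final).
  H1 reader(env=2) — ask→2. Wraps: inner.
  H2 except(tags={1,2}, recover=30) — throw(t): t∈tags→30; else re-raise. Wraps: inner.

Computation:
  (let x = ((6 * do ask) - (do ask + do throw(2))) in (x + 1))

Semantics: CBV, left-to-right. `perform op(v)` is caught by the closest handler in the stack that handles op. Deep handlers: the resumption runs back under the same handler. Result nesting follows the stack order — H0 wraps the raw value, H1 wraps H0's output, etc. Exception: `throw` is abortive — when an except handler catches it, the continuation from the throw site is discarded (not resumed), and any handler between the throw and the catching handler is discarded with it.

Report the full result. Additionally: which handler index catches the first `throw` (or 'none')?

Answer: 30 ; first throw caught by: H2

Evaluation trace:
ask @ H1 ⇒ 2
ask @ H1 ⇒ 2
throw(2) @ H2 caught ⇒ 30
= 30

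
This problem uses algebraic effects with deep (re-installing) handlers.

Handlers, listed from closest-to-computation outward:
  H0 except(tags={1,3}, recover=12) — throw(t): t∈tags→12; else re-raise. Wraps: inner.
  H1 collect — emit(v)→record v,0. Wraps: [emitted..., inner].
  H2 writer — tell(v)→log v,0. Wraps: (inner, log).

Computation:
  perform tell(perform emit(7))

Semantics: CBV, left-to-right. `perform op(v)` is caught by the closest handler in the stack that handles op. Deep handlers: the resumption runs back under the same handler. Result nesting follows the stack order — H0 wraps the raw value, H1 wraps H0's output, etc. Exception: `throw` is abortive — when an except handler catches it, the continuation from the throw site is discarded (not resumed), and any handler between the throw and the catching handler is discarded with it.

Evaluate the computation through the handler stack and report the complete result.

Evaluation trace:
emit(7) @ H1 ⇒ out+=7
tell(0) @ H2 ⇒ log+=0
H0 returns 0
H1 returns [7, 0]
H2 returns ([7, 0], (0))
= ([7, 0], (0))

Answer: ([7, 0], (0))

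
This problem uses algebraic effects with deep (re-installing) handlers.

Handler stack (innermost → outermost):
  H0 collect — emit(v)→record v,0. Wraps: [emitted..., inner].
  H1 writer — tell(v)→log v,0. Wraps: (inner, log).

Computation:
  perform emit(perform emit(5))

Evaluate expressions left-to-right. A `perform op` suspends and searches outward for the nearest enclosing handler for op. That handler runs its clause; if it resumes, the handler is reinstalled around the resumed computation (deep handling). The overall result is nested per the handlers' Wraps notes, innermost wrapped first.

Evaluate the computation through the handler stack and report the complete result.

Answer: ([5, 0, 0], ())

Evaluation trace:
emit(5) @ H0 ⇒ out+=5
emit(0) @ H0 ⇒ out+=0
H0 returns [5, 0, 0]
H1 returns ([5, 0, 0], ())
= ([5, 0, 0], ())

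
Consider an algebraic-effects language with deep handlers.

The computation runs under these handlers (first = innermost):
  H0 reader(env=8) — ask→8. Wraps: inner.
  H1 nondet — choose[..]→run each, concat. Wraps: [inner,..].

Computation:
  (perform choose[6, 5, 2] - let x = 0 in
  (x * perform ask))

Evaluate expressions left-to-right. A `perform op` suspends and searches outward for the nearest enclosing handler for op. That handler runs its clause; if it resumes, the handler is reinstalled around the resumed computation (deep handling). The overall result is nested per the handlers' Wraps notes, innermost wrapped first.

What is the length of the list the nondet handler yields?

Working:
choose[6, 5, 2] @ H1
  branch[0] choose=6:
    ask @ H0 ⇒ 8
    H0 returns 6
    H1 returns [6]
  branch[1] choose=5:
    ask @ H0 ⇒ 8
    H0 returns 5
    H1 returns [5]
  branch[2] choose=2:
    ask @ H0 ⇒ 8
    H0 returns 2
    H1 returns [2]
= [6, 5, 2]

Answer: 3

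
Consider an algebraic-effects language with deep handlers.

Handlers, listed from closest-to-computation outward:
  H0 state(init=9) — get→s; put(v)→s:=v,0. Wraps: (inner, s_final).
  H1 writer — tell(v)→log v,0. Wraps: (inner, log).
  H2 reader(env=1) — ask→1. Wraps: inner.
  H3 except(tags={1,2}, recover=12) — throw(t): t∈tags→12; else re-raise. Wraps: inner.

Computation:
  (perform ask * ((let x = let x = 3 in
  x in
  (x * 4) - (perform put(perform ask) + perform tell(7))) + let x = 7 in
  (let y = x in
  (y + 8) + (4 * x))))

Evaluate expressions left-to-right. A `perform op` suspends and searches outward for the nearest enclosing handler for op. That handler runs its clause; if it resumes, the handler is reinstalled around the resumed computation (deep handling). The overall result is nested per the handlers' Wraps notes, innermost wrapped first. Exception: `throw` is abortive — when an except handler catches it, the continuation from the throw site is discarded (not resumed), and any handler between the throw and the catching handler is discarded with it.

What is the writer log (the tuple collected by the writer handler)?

Step-by-step:
ask @ H2 ⇒ 1
ask @ H2 ⇒ 1
put(1) @ H0 ⇒ s:=1
tell(7) @ H1 ⇒ log+=7
H0 returns (55, 1)
H1 returns ((55, 1), (7))
H2 returns ((55, 1), (7))
H3 returns ((55, 1), (7))
= ((55, 1), (7))

Answer: (7)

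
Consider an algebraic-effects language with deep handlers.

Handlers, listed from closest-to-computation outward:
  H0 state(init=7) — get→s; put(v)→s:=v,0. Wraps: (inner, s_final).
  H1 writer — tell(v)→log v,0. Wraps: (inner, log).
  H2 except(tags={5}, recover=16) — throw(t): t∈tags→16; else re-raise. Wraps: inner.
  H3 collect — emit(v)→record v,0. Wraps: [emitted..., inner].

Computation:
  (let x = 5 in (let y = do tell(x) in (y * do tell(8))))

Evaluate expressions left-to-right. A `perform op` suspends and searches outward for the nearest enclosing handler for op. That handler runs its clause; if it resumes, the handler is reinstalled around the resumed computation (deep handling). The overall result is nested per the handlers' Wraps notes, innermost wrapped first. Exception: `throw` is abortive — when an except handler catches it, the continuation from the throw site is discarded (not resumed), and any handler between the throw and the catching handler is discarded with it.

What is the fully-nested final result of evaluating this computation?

Answer: [((0, 7), (5, 8))]

Step-by-step:
tell(5) @ H1 ⇒ log+=5
tell(8) @ H1 ⇒ log+=8
H0 returns (0, 7)
H1 returns ((0, 7), (5, 8))
H2 returns ((0, 7), (5, 8))
H3 returns [((0, 7), (5, 8))]
= [((0, 7), (5, 8))]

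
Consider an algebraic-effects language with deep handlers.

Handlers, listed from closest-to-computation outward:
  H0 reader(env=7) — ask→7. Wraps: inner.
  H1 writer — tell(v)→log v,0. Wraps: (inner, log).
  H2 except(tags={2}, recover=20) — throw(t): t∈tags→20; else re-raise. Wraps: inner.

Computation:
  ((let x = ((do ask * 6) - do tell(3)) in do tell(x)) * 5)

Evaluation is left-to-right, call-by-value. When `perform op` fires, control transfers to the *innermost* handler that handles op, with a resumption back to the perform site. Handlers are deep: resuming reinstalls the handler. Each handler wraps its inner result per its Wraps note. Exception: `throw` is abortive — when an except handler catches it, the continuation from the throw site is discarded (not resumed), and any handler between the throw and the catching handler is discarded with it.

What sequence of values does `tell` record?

Step-by-step:
ask @ H0 ⇒ 7
tell(3) @ H1 ⇒ log+=3
tell(42) @ H1 ⇒ log+=42
H0 returns 0
H1 returns (0, (3, 42))
H2 returns (0, (3, 42))
= (0, (3, 42))

Answer: (3, 42)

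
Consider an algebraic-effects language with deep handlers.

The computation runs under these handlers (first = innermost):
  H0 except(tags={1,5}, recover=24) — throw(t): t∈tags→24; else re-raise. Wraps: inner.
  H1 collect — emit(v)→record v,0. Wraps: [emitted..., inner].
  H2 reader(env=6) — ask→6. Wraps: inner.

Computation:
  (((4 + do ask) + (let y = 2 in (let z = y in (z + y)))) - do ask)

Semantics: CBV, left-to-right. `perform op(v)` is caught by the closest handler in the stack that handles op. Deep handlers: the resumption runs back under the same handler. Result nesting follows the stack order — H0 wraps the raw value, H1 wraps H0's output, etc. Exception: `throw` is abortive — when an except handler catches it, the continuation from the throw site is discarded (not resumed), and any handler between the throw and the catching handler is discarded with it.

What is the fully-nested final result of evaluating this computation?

Step-by-step:
ask @ H2 ⇒ 6
ask @ H2 ⇒ 6
H0 returns 8
H1 returns [8]
H2 returns [8]
= [8]

Answer: [8]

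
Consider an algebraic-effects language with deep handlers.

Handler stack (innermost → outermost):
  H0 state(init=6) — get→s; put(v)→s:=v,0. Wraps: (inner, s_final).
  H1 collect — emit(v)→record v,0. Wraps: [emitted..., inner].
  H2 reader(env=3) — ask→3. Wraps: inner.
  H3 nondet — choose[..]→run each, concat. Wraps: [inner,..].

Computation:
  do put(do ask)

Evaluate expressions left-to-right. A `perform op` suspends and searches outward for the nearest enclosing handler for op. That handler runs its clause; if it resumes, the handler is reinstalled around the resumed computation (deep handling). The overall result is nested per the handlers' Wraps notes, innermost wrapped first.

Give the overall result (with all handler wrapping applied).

Step-by-step:
ask @ H2 ⇒ 3
put(3) @ H0 ⇒ s:=3
H0 returns (0, 3)
H1 returns [(0, 3)]
H2 returns [(0, 3)]
H3 returns [[(0, 3)]]
= [[(0, 3)]]

Answer: [[(0, 3)]]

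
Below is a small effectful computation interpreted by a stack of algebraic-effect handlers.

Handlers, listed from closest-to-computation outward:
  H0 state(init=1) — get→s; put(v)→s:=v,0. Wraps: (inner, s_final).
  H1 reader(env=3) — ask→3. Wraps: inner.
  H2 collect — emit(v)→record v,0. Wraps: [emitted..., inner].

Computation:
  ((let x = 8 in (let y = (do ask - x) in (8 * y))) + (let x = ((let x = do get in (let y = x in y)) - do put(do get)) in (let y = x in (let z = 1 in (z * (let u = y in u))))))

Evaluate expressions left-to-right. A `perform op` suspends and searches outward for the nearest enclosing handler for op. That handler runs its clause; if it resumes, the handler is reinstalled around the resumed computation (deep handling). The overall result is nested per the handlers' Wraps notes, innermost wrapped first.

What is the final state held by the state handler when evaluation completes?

Answer: 1

Working:
ask @ H1 ⇒ 3
get @ H0 ⇒ 1
get @ H0 ⇒ 1
put(1) @ H0 ⇒ s:=1
H0 returns (-39, 1)
H1 returns (-39, 1)
H2 returns [(-39, 1)]
= [(-39, 1)]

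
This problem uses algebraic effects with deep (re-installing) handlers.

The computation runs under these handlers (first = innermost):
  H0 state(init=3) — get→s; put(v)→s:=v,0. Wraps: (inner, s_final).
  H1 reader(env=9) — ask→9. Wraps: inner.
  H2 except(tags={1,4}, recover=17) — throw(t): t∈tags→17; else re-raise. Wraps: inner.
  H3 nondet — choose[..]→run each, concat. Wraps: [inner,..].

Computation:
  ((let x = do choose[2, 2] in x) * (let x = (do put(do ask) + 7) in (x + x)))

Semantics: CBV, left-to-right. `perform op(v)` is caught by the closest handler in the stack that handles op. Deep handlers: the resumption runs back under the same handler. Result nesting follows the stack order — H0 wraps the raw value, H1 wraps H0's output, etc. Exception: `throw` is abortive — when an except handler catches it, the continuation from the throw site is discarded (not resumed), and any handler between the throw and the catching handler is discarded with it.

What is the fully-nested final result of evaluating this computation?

Step-by-step:
choose[2, 2] @ H3
  branch[0] choose=2:
    ask @ H1 ⇒ 9
    put(9) @ H0 ⇒ s:=9
    H0 returns (28, 9)
    H1 returns (28, 9)
    H2 returns (28, 9)
    H3 returns [(28, 9)]
  branch[1] choose=2:
    ask @ H1 ⇒ 9
    put(9) @ H0 ⇒ s:=9
    H0 returns (28, 9)
    H1 returns (28, 9)
    H2 returns (28, 9)
    H3 returns [(28, 9)]
= [(28, 9), (28, 9)]

Answer: [(28, 9), (28, 9)]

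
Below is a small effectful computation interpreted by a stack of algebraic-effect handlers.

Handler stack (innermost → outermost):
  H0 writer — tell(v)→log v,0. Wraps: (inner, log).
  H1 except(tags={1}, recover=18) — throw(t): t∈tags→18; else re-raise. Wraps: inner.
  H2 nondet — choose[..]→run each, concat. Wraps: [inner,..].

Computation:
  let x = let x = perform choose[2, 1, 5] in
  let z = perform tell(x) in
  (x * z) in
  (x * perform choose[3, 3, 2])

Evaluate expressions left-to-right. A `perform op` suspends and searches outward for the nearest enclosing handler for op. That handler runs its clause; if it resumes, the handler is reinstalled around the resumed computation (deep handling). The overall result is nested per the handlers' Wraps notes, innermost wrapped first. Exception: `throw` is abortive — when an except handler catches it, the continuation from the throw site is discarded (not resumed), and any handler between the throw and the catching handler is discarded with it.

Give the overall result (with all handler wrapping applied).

Answer: [(0, (2)), (0, (2)), (0, (2)), (0, (1)), (0, (1)), (0, (1)), (0, (5)), (0, (5)), (0, (5))]

Evaluation trace:
choose[2, 1, 5] @ H2
  branch[0] choose=2:
    tell(2) @ H0 ⇒ log+=2
    choose[3, 3, 2] @ H2
      branch[0] choose=3:
        H0 returns (0, (2))
        H1 returns (0, (2))
        H2 returns [(0, (2))]
      branch[1] choose=3:
        H0 returns (0, (2))
        H1 returns (0, (2))
        H2 returns [(0, (2))]
      branch[2] choose=2:
        H0 returns (0, (2))
        H1 returns (0, (2))
        H2 returns [(0, (2))]
  branch[1] choose=1:
    tell(1) @ H0 ⇒ log+=1
    choose[3, 3, 2] @ H2
      branch[0] choose=3:
        H0 returns (0, (1))
        H1 returns (0, (1))
        H2 returns [(0, (1))]
      branch[1] choose=3:
        H0 returns (0, (1))
        H1 returns (0, (1))
        H2 returns [(0, (1))]
      branch[2] choose=2:
        H0 returns (0, (1))
        H1 returns (0, (1))
        H2 returns [(0, (1))]
  branch[2] choose=5:
    tell(5) @ H0 ⇒ log+=5
    choose[3, 3, 2] @ H2
      branch[0] choose=3:
        H0 returns (0, (5))
        H1 returns (0, (5))
        H2 returns [(0, (5))]
      branch[1] choose=3:
        H0 returns (0, (5))
        H1 returns (0, (5))
        H2 returns [(0, (5))]
      branch[2] choose=2:
        H0 returns (0, (5))
        H1 returns (0, (5))
        H2 returns [(0, (5))]
= [(0, (2)), (0, (2)), (0, (2)), (0, (1)), (0, (1)), (0, (1)), (0, (5)), (0, (5)), (0, (5))]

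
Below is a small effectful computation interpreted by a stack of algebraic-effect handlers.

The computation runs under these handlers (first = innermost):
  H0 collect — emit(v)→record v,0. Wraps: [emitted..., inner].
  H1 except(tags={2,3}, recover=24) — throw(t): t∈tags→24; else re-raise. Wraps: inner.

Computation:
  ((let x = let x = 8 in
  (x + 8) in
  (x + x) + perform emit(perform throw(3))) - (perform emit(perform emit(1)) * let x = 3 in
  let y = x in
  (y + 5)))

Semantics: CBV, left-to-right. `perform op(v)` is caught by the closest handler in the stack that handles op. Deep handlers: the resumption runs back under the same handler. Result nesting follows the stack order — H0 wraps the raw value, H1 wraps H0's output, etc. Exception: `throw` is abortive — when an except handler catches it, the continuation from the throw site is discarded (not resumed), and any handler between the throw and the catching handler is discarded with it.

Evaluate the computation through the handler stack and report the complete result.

Working:
throw(3) @ H1 caught ⇒ 24
= 24

Answer: 24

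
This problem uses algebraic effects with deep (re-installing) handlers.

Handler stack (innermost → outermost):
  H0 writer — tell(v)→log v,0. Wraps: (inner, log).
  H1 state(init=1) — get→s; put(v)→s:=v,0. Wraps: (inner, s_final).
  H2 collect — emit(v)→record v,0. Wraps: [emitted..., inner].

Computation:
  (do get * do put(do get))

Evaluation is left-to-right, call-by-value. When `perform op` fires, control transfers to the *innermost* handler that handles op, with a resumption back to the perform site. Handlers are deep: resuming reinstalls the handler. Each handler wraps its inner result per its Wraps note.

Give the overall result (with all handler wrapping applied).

Working:
get @ H1 ⇒ 1
get @ H1 ⇒ 1
put(1) @ H1 ⇒ s:=1
H0 returns (0, ())
H1 returns ((0, ()), 1)
H2 returns [((0, ()), 1)]
= [((0, ()), 1)]

Answer: [((0, ()), 1)]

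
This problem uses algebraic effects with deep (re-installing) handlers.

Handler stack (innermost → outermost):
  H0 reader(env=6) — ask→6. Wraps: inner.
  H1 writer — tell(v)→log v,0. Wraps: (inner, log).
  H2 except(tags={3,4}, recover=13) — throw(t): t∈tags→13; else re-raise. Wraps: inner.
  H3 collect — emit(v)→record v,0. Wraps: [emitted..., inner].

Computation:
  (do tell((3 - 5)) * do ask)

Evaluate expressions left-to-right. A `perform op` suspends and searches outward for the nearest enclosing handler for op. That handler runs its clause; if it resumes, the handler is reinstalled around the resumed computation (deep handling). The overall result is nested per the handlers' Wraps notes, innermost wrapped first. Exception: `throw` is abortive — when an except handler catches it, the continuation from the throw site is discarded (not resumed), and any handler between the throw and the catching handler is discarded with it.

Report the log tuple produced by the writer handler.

Step-by-step:
tell(-2) @ H1 ⇒ log+=-2
ask @ H0 ⇒ 6
H0 returns 0
H1 returns (0, (-2))
H2 returns (0, (-2))
H3 returns [(0, (-2))]
= [(0, (-2))]

Answer: (-2)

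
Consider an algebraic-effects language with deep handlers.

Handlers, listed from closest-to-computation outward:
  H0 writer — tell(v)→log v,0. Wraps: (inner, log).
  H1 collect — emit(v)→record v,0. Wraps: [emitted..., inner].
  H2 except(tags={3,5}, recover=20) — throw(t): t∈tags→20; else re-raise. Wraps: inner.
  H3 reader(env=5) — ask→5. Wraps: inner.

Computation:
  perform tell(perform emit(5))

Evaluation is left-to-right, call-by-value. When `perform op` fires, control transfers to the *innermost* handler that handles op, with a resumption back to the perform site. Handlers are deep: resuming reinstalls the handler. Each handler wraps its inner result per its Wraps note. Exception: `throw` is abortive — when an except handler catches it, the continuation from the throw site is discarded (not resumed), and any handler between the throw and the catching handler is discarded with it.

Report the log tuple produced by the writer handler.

Answer: (0)

Working:
emit(5) @ H1 ⇒ out+=5
tell(0) @ H0 ⇒ log+=0
H0 returns (0, (0))
H1 returns [5, (0, (0))]
H2 returns [5, (0, (0))]
H3 returns [5, (0, (0))]
= [5, (0, (0))]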